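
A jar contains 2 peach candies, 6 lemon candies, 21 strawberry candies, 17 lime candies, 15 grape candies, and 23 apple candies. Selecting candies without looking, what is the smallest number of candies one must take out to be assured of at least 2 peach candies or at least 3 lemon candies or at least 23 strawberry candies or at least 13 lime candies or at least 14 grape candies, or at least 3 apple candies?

Each of the 6 flavors has its own threshold; avoid all of them simultaneously.
The worst case stops just short of every target: 1 peach, 2 lemon, all 21 strawberry, 12 lime, 13 grape, 2 apple — 1 + 2 + 21 + 12 + 13 + 2 = 51 candies.
One more candy must push some flavor to its target, so 51 + 1 = 52.

52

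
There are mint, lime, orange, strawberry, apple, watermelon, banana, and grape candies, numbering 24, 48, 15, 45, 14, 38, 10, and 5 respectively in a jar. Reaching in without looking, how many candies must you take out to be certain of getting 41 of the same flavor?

In the worst case we take at most 40 of each flavor, but all 24 mint, all 15 orange, all 14 apple, all 38 watermelon, all 10 banana, and all 5 grape (fewer than 40), giving 24 + 40 + 15 + 40 + 14 + 38 + 10 + 5 = 186.
One more candy then forces some flavor to 41, so 186 + 1 = 187.

187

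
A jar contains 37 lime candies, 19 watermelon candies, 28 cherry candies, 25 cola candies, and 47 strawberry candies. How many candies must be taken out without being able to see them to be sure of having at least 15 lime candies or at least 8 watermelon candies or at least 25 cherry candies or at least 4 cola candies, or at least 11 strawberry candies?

59

The worst case stops just short of every target: 14 lime, 7 watermelon, 24 cherry, 3 cola, 10 strawberry — 14 + 7 + 24 + 3 + 10 = 58 candies.
One more candy must push some flavor to its target, so 58 + 1 = 59.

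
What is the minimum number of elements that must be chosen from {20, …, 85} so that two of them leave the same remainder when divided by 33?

34

Use the pigeonhole principle on residue classes: group the integers by remainder mod 33; there are 33 residue classes, each nonempty in this range.
Choosing one from each class (33 integers) avoids any shared remainder.
One more choice must repeat a class, so two differ by a multiple of 33. Hence 33 + 1 = 34.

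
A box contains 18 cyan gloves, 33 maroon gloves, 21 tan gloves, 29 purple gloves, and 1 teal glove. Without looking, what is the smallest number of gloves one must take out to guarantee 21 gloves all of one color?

In the worst case we take at most 20 of each color, but all 18 cyan and all 1 teal (fewer than 20), giving 18 + 20 + 20 + 20 + 1 = 79.
One more glove then forces some color to 21, so 79 + 1 = 80.

80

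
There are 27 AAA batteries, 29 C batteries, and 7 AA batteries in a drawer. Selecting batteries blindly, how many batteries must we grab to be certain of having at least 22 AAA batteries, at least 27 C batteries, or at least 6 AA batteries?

The worst case stops just short of every target: 21 AAA, 26 C, 5 AA — 21 + 26 + 5 = 52 batteries.
One more battery must push some type to its target, so 52 + 1 = 53.

53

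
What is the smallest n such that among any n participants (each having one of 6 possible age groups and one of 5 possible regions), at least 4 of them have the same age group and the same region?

There are 6 × 5 = 30 (age group, region) combinations acting as pigeonholes.
With 30 × 3 = 90 participants we could place exactly 3 in each, with no (age group, region) pair reaching 4.
One more forces some (age group, region) pair to hold 4, so 90 + 1 = 91.

91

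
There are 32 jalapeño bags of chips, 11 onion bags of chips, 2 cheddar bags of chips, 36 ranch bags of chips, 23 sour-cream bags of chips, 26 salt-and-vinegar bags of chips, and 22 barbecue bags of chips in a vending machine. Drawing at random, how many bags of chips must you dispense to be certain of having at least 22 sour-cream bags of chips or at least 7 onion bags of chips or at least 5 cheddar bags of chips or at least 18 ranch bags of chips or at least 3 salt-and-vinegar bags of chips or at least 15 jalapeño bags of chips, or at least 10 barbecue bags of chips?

72

The worst case stops just short of every target: 14 jalapeño, 6 onion, all 2 cheddar, 17 ranch, 21 sour-cream, 2 salt-and-vinegar, 9 barbecue — 14 + 6 + 2 + 17 + 21 + 2 + 9 = 71 bags of chips.
One more bag of chips must push some flavor to its target, so 71 + 1 = 72.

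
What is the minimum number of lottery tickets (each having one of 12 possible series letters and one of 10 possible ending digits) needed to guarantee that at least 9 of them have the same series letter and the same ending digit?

There are 12 × 10 = 120 (series letter, ending digit) combinations acting as pigeonholes.
With 120 × 8 = 960 lottery tickets we could place exactly 8 in each, with no (series letter, ending digit) pair reaching 9.
One more forces some (series letter, ending digit) pair to hold 9, so 960 + 1 = 961.

961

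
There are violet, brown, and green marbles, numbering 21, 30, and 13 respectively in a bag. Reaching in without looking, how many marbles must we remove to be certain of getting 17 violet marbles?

The worst case draws every non-violet marble first: 30 + 13 = 43.
The next 17 draws are then forced to be violet, giving 43 + 17 = 60.

60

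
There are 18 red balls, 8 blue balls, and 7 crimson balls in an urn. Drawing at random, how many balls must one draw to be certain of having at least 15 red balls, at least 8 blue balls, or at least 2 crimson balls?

The worst case stops just short of every target: 14 red, 7 blue, 1 crimson — 14 + 7 + 1 = 22 balls.
One more ball must push some color to its target, so 22 + 1 = 23.

23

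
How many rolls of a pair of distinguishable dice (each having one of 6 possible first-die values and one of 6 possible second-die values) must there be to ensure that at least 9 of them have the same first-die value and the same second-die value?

There are 6 × 6 = 36 (first-die value, second-die value) combinations acting as pigeonholes.
With 36 × 8 = 288 rolls of a pair of distinguishable dice we could place exactly 8 in each, with no (first-die value, second-die value) pair reaching 9.
One more forces some (first-die value, second-die value) pair to hold 9, so 288 + 1 = 289.

289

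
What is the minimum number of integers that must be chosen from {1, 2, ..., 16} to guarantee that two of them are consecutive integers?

Partition {1, …, 16} into 8 pairs: {1,2}, {3,4}, …, {15,16}.
Choosing 8 integers — say the 8 even numbers 2, 4, …, 16 — takes one from each pair and avoids the property.
Choosing 9 forces two into the same pair by pigeonhole, and those are consecutive. So 9.

9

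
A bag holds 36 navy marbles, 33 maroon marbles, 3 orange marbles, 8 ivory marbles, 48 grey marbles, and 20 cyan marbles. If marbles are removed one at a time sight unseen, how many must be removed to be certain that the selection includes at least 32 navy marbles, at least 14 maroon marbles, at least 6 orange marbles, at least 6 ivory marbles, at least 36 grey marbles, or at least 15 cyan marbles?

The worst case stops just short of every target: 31 navy, 13 maroon, all 3 orange, 5 ivory, 35 grey, 14 cyan — 31 + 13 + 3 + 5 + 35 + 14 = 101 marbles.
One more marble must push some color to its target, so 101 + 1 = 102.

102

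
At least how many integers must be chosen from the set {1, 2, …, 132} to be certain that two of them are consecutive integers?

Partition {1, …, 132} into 66 pairs: {1,2}, {3,4}, …, {131,132}.
Choosing 66 integers — say the 66 even numbers 2, 4, …, 132 — takes one from each pair and avoids the property.
Choosing 67 forces two into the same pair by pigeonhole, and those are consecutive. So 67.

67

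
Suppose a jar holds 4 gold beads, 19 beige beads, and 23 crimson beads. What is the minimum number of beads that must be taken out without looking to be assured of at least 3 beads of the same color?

The worst case takes 2 beads of each color without reaching 3 of any: 3 × 2 = 6.
The next bead must bring some color to 3, so 6 + 1 = 7.

7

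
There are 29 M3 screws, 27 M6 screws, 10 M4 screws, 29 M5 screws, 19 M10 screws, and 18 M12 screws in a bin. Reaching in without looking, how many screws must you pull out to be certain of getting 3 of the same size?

13

The worst case takes 2 screws of each size without reaching 3 of any: 6 × 2 = 12.
The next screw must bring some size to 3, so 12 + 1 = 13.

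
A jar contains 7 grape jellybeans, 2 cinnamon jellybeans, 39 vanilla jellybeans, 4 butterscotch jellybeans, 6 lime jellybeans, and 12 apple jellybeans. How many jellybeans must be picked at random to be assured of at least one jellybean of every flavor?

The hardest flavor to obtain is cinnamon: we could draw every other jellybean first — 70 − 2 = 68 jellybeans — without a single cinnamon one.
The next draw must be cinnamon, so 68 + 1 = 69.

69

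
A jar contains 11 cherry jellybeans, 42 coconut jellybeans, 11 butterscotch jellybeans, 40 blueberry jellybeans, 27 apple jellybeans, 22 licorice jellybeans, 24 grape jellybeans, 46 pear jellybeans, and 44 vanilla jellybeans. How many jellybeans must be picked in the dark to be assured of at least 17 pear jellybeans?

To avoid pear jellybeans as long as possible, exhaust the other 8 flavors first.
The worst case draws every non-pear jellybean first: 11 + 42 + 11 + 40 + 27 + 22 + 24 + 44 = 221.
The next 17 draws are then forced to be pear, giving 221 + 17 = 238.

238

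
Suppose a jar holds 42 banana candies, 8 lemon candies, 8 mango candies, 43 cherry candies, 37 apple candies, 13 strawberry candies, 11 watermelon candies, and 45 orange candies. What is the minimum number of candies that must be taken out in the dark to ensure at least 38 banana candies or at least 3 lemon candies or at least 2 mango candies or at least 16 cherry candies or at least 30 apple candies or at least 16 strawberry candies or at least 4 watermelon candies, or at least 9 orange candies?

109

Each of the 8 flavors has its own threshold; avoid all of them simultaneously.
The worst case stops just short of every target: 37 banana, 2 lemon, 1 mango, 15 cherry, 29 apple, all 13 strawberry, 3 watermelon, 8 orange — 37 + 2 + 1 + 15 + 29 + 13 + 3 + 8 = 108 candies.
One more candy must push some flavor to its target, so 108 + 1 = 109.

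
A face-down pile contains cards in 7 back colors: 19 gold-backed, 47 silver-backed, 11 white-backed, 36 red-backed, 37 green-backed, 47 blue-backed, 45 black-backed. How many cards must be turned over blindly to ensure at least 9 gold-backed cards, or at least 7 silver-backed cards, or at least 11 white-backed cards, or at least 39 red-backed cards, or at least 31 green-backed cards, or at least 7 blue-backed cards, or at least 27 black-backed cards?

123

The worst case stops just short of every target: 8 gold-backed, 6 silver-backed, 10 white-backed, all 36 red-backed, 30 green-backed, 6 blue-backed, 26 black-backed — 8 + 6 + 10 + 36 + 30 + 6 + 26 = 122 cards.
One more card must push some back color to its target, so 122 + 1 = 123.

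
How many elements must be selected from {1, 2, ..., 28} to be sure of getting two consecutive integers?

Partition {1, …, 28} into 14 pairs: {1,2}, {3,4}, …, {27,28}.
Choosing 14 integers — say the 14 even numbers 2, 4, …, 28 — takes one from each pair and avoids the property.
Choosing 15 forces two into the same pair by pigeonhole, and those are consecutive. So 15.

15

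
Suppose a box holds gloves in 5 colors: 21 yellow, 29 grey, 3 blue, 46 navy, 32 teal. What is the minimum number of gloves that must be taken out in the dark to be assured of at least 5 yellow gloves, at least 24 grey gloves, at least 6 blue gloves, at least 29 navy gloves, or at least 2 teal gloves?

The worst case stops just short of every target: 4 yellow, 23 grey, all 3 blue, 28 navy, 1 teal — 4 + 23 + 3 + 28 + 1 = 59 gloves.
One more glove must push some color to its target, so 59 + 1 = 60.

60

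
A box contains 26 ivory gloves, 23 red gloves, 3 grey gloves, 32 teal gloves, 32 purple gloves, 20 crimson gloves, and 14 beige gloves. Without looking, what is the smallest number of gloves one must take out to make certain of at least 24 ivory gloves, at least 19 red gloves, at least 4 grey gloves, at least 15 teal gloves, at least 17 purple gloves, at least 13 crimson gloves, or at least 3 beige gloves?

89

The worst case stops just short of every target: 23 ivory, 18 red, 3 grey, 14 teal, 16 purple, 12 crimson, 2 beige — 23 + 18 + 3 + 14 + 16 + 12 + 2 = 88 gloves.
One more glove must push some color to its target, so 88 + 1 = 89.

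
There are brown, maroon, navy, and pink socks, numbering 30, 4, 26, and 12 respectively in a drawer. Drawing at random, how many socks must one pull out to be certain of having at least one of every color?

The hardest color to obtain is maroon: we could draw every other sock first — 72 − 4 = 68 socks — without a single maroon one.
The next draw must be maroon, so 68 + 1 = 69.

69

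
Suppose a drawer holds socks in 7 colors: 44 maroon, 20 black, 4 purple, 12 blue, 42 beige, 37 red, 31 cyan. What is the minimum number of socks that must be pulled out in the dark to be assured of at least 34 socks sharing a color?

In the worst case we take at most 33 of each color, but all 20 black, all 4 purple, all 12 blue, and all 31 cyan (fewer than 33), giving 33 + 20 + 4 + 12 + 33 + 33 + 31 = 166.
One more sock then forces some color to 34, so 166 + 1 = 167.

167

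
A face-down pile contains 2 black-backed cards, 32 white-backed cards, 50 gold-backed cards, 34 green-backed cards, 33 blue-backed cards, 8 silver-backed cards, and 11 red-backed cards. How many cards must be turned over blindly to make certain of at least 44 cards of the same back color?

164

Treat the 7 back colors as pigeonholes.
In the worst case we take at most 43 of each back color, but all 2 black-backed, all 32 white-backed, all 34 green-backed, all 33 blue-backed, all 8 silver-backed, and all 11 red-backed (fewer than 43), giving 2 + 32 + 43 + 34 + 33 + 8 + 11 = 163.
One more card then forces some back color to 44, so 163 + 1 = 164.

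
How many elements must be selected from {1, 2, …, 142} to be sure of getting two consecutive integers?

Partition {1, …, 142} into 71 pairs: {1,2}, {3,4}, …, {141,142}.
Choosing 71 integers — say the 71 even numbers 2, 4, …, 142 — takes one from each pair and avoids the property.
Choosing 72 forces two into the same pair by pigeonhole, and those are consecutive. So 72.

72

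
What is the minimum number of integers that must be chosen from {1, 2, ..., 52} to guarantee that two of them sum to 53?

Partition {1, …, 52} into 26 pairs: {1,52}, {2,51}, …, {26,27}.
Choosing 26 integers — say the integers 1 through 26 — takes one from each pair and avoids the property.
Choosing 27 forces two into the same pair by pigeonhole, and those sum to 53. So 27.

27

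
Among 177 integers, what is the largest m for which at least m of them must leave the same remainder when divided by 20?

9

If each of the 20 residue classes modulo 20 held at most 8, the total would be at most 20 × 8 = 160 < 177, a contradiction.
So at least one holds ⌈177/20⌉ = 9.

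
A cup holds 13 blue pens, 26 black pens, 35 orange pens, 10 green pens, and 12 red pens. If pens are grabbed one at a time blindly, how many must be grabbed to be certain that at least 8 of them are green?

The worst case draws every non-green pen first: 13 + 26 + 35 + 12 = 86.
The next 8 draws are then forced to be green, giving 86 + 8 = 94.

94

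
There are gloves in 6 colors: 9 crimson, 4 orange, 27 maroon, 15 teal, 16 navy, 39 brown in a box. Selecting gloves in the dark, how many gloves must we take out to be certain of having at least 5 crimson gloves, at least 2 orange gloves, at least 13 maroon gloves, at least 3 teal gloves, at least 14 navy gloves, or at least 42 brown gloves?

Each of the 6 colors has its own threshold; avoid all of them simultaneously.
The worst case stops just short of every target: 4 crimson, 1 orange, 12 maroon, 2 teal, 13 navy, all 39 brown — 4 + 1 + 12 + 2 + 13 + 39 = 71 gloves.
One more glove must push some color to its target, so 71 + 1 = 72.

72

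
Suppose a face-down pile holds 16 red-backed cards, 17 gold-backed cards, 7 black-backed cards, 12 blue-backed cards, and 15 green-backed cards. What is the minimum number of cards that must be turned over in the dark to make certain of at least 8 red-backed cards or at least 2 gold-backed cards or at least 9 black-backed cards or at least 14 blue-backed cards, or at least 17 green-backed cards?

43

Each of the 5 back colors has its own threshold; avoid all of them simultaneously.
The worst case stops just short of every target: 7 red-backed, 1 gold-backed, all 7 black-backed, all 12 blue-backed, all 15 green-backed — 7 + 1 + 7 + 12 + 15 = 42 cards.
One more card must push some back color to its target, so 42 + 1 = 43.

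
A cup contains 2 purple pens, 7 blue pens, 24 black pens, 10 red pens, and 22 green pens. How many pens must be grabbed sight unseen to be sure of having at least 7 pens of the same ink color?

27

Treat the 5 ink colors as pigeonholes.
In the worst case we take at most 6 of each ink color, but all 2 purple (fewer than 6), giving 2 + 6 + 6 + 6 + 6 = 26.
One more pen then forces some ink color to 7, so 26 + 1 = 27.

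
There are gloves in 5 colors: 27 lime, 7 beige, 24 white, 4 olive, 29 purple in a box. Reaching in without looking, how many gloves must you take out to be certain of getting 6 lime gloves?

70

The worst case draws every non-lime glove first: 7 + 24 + 4 + 29 = 64.
The next 6 draws are then forced to be lime, giving 64 + 6 = 70.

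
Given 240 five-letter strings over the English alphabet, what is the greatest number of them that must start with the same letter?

The 240 five-letter strings over the English alphabet fall into 26 possible first letters.
If each of the 26 possible first letters held at most 9, the total would be at most 26 × 9 = 234 < 240, a contradiction.
So at least one holds ⌈240/26⌉ = 10.

10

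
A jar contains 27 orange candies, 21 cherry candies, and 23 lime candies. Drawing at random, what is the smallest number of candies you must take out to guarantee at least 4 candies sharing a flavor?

The worst case takes 3 candies of each flavor without reaching 4 of any: 3 × 3 = 9.
The next candy must bring some flavor to 4, so 9 + 1 = 10.

10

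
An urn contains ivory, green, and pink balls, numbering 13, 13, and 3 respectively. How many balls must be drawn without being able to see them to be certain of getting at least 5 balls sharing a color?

Treat the 3 colors as pigeonholes.
In the worst case we take at most 4 of each color, but all 3 pink (fewer than 4), giving 4 + 4 + 3 = 11.
One more ball then forces some color to 5, so 11 + 1 = 12.

12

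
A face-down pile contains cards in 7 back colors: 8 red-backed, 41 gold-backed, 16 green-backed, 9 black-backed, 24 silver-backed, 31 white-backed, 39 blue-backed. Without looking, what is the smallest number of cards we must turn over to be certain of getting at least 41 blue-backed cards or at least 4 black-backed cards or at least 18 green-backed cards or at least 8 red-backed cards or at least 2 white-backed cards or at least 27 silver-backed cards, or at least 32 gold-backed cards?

122

Each of the 7 back colors has its own threshold; avoid all of them simultaneously.
The worst case stops just short of every target: 7 red-backed, 31 gold-backed, all 16 green-backed, 3 black-backed, all 24 silver-backed, 1 white-backed, all 39 blue-backed — 7 + 31 + 16 + 3 + 24 + 1 + 39 = 121 cards.
One more card must push some back color to its target, so 121 + 1 = 122.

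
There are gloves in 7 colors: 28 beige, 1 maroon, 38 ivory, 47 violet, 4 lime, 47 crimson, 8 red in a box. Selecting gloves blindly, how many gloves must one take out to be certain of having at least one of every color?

173

The hardest color to obtain is maroon: we could draw every other glove first — 173 − 1 = 172 gloves — without a single maroon one.
The next draw must be maroon, so 172 + 1 = 173.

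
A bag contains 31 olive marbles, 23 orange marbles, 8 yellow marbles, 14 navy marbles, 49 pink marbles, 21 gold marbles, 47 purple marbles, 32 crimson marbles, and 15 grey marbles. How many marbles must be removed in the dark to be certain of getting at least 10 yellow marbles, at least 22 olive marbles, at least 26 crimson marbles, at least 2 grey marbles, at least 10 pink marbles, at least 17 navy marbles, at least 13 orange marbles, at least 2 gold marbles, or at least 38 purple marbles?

129

Each of the 9 colors has its own threshold; avoid all of them simultaneously.
The worst case stops just short of every target: 21 olive, 12 orange, all 8 yellow, all 14 navy, 9 pink, 1 gold, 37 purple, 25 crimson, 1 grey — 21 + 12 + 8 + 14 + 9 + 1 + 37 + 25 + 1 = 128 marbles.
One more marble must push some color to its target, so 128 + 1 = 129.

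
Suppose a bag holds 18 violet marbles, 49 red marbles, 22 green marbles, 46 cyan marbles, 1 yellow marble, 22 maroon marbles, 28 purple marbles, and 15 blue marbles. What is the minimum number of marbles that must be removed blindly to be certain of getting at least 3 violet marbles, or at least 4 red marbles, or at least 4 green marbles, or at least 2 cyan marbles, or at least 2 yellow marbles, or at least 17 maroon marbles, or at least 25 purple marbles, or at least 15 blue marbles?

The worst case stops just short of every target: 2 violet, 3 red, 3 green, 1 cyan, 1 yellow, 16 maroon, 24 purple, 14 blue — 2 + 3 + 3 + 1 + 1 + 16 + 24 + 14 = 64 marbles.
One more marble must push some color to its target, so 64 + 1 = 65.

65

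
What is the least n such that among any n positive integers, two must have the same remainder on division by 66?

Two integers differ by a multiple of 66 exactly when they share a remainder mod 66.
There are 66 residue classes mod 66, so 66 integers can all lie in distinct classes.
One more integer must repeat a residue, giving a difference divisible by 66. So n = 66 + 1 = 67.

67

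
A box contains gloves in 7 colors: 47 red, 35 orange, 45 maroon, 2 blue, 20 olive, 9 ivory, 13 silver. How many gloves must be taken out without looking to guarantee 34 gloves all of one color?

In the worst case we take at most 33 of each color, but all 2 blue, all 20 olive, all 9 ivory, and all 13 silver (fewer than 33), giving 33 + 33 + 33 + 2 + 20 + 9 + 13 = 143.
One more glove then forces some color to 34, so 143 + 1 = 144.

144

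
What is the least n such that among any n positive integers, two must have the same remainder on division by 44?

45

Two integers differ by a multiple of 44 exactly when they share a remainder mod 44.
There are 44 residue classes mod 44, so 44 integers can all lie in distinct classes.
One more integer must repeat a residue, giving a difference divisible by 44. So n = 44 + 1 = 45.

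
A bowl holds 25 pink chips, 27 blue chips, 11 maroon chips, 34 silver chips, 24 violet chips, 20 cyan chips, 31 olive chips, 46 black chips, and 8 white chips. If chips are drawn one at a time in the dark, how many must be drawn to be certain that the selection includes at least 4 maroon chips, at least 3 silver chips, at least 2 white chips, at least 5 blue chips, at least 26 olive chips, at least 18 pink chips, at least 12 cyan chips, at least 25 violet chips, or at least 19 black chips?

106

Each of the 9 colors has its own threshold; avoid all of them simultaneously.
The worst case stops just short of every target: 17 pink, 4 blue, 3 maroon, 2 silver, 24 violet, 11 cyan, 25 olive, 18 black, 1 white — 17 + 4 + 3 + 2 + 24 + 11 + 25 + 18 + 1 = 105 chips.
One more chip must push some color to its target, so 105 + 1 = 106.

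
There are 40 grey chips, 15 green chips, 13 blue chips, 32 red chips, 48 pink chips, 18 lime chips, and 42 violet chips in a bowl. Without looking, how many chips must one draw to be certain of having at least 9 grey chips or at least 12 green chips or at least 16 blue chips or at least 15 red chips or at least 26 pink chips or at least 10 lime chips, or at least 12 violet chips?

The worst case stops just short of every target: 8 grey, 11 green, all 13 blue, 14 red, 25 pink, 9 lime, 11 violet — 8 + 11 + 13 + 14 + 25 + 9 + 11 = 91 chips.
One more chip must push some color to its target, so 91 + 1 = 92.

92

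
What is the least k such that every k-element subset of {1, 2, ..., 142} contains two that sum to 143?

Partition {1, …, 142} into 71 pairs: {1,142}, {2,141}, …, {71,72}.
Choosing 71 integers — say the integers 1 through 71 — takes one from each pair and avoids the property.
Choosing 72 forces two into the same pair by pigeonhole, and those sum to 143. So 72.

72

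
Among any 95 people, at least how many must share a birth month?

8

There are 12 months of the year, which serve as the pigeonholes.
If each of the 12 months of the year held at most 7, the total would be at most 12 × 7 = 84 < 95, a contradiction.
So at least one holds ⌈95/12⌉ = 8.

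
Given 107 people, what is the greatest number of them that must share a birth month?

The 107 people fall into 12 months of the year.
If each of the 12 months of the year held at most 8, the total would be at most 12 × 8 = 96 < 107, a contradiction.
So at least one holds ⌈107/12⌉ = 9.

9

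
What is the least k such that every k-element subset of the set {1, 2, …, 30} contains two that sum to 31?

Partition {1, …, 30} into 15 pairs: {1,30}, {2,29}, …, {15,16}.
Choosing 15 integers — say the integers 1 through 15 — takes one from each pair and avoids the property.
Choosing 16 forces two into the same pair by pigeonhole, and those sum to 31. So 16.

16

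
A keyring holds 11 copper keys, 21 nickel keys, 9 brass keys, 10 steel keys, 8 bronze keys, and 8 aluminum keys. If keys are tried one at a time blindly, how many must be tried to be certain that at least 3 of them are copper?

59

The worst case draws every non-copper key first: 21 + 9 + 10 + 8 + 8 = 56.
The next 3 draws are then forced to be copper, giving 56 + 3 = 59.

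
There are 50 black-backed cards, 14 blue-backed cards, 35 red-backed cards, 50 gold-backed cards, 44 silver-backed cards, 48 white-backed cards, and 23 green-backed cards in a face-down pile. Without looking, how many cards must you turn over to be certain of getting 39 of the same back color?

In the worst case we take at most 38 of each back color, but all 14 blue-backed, all 35 red-backed, and all 23 green-backed (fewer than 38), giving 38 + 14 + 35 + 38 + 38 + 38 + 23 = 224.
One more card then forces some back color to 39, so 224 + 1 = 225.

225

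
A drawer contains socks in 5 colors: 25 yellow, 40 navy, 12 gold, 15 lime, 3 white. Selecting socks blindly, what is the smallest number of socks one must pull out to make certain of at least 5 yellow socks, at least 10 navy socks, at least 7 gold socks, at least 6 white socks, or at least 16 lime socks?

The worst case stops just short of every target: 4 yellow, 9 navy, 6 gold, 15 lime, all 3 white — 4 + 9 + 6 + 15 + 3 = 37 socks.
One more sock must push some color to its target, so 37 + 1 = 38.

38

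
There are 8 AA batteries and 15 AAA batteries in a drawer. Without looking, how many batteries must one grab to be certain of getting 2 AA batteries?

To avoid AA batteries as long as possible, exhaust the other 1 type first.
The worst case draws every non-AA battery first: 15.
The next 2 draws are then forced to be AA, giving 15 + 2 = 17.

17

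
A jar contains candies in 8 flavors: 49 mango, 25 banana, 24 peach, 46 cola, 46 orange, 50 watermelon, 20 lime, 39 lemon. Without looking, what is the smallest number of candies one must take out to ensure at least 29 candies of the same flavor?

210

In the worst case we take at most 28 of each flavor, but all 25 banana, all 24 peach, and all 20 lime (fewer than 28), giving 28 + 25 + 24 + 28 + 28 + 28 + 20 + 28 = 209.
One more candy then forces some flavor to 29, so 209 + 1 = 210.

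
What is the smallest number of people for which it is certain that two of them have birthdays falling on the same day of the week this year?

8

There are 7 days of the week acting as pigeonholes.
With 7 people we could place one in each, avoiding any repeat.
One more forces some class to hold 2, so 7 + 1 = 8.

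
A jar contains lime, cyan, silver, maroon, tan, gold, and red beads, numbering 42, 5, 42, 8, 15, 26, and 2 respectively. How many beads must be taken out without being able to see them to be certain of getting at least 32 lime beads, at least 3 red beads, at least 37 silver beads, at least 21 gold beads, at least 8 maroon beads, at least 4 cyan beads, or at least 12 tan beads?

111

Each of the 7 colors has its own threshold; avoid all of them simultaneously.
The worst case stops just short of every target: 31 lime, 3 cyan, 36 silver, 7 maroon, 11 tan, 20 gold, 2 red — 31 + 3 + 36 + 7 + 11 + 20 + 2 = 110 beads.
One more bead must push some color to its target, so 110 + 1 = 111.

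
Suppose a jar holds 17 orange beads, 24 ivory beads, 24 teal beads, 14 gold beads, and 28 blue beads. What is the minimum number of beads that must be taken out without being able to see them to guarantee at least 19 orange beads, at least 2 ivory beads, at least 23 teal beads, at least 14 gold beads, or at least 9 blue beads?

Each of the 5 colors has its own threshold; avoid all of them simultaneously.
The worst case stops just short of every target: all 17 orange, 1 ivory, 22 teal, 13 gold, 8 blue — 17 + 1 + 22 + 13 + 8 = 61 beads.
One more bead must push some color to its target, so 61 + 1 = 62.

62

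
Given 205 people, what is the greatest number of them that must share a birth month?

18

The 205 people fall into 12 months of the year.
If each of the 12 months of the year held at most 17, the total would be at most 12 × 17 = 204 < 205, a contradiction.
So at least one holds ⌈205/12⌉ = 18.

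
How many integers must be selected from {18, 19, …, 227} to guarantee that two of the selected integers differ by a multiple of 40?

41

Group the integers by remainder mod 40; there are 40 residue classes, each nonempty in this range.
Choosing one from each class (40 integers) avoids any shared remainder.
One more choice must repeat a class, so two differ by a multiple of 40. Hence 40 + 1 = 41.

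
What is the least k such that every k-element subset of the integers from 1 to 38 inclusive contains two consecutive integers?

Partition {1, …, 38} into 19 pairs: {1,2}, {3,4}, …, {37,38}.
Choosing 19 integers — say the 19 even numbers 2, 4, …, 38 — takes one from each pair and avoids the property.
Choosing 20 forces two into the same pair by pigeonhole, and those are consecutive. So 20.

20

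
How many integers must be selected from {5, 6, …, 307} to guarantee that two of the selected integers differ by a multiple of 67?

68

Group the integers by remainder mod 67; there are 67 residue classes, each nonempty in this range.
Choosing one from each class (67 integers) avoids any shared remainder.
One more choice must repeat a class, so two differ by a multiple of 67. Hence 67 + 1 = 68.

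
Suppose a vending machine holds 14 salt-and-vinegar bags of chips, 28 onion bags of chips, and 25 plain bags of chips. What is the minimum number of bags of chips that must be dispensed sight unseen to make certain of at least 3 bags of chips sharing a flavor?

The worst case takes 2 bags of chips of each flavor without reaching 3 of any: 3 × 2 = 6.
The next bag of chips must bring some flavor to 3, so 6 + 1 = 7.

7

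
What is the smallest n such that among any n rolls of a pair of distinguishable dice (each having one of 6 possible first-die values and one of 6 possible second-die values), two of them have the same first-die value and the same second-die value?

There are 6 × 6 = 36 (first-die value, second-die value) combinations acting as pigeonholes.
With 36 rolls of a pair of distinguishable dice we could place one in each, avoiding any repeat.
One more forces some (first-die value, second-die value) pair to hold 2, so 36 + 1 = 37.

37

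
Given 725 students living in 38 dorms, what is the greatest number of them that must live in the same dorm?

20

The 725 students fall into 38 dorms.
If each of the 38 dorms held at most 19, the total would be at most 38 × 19 = 722 < 725, a contradiction.
So at least one holds ⌈725/38⌉ = 20.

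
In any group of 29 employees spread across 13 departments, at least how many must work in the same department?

3

The 29 employees fall into 13 departments.
If each of the 13 departments held at most 2, the total would be at most 13 × 2 = 26 < 29, a contradiction.
So at least one holds ⌈29/13⌉ = 3.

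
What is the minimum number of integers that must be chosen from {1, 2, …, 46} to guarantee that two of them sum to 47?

24

Partition {1, …, 46} into 23 pairs: {1,46}, {2,45}, …, {23,24}.
Choosing 23 integers — say the integers 1 through 23 — takes one from each pair and avoids the property.
Choosing 24 forces two into the same pair by pigeonhole, and those sum to 47. So 24.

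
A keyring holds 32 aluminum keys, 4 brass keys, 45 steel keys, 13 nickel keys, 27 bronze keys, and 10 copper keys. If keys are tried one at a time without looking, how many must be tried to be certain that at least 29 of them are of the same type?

111

Treat the 6 types as pigeonholes.
In the worst case we take at most 28 of each type, but all 4 brass, all 13 nickel, all 27 bronze, and all 10 copper (fewer than 28), giving 28 + 4 + 28 + 13 + 27 + 10 = 110.
One more key then forces some type to 29, so 110 + 1 = 111.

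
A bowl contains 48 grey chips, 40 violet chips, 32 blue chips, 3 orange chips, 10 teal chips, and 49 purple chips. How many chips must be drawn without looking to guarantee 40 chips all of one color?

Treat the 6 colors as pigeonholes.
In the worst case we take at most 39 of each color, but all 32 blue, all 3 orange, and all 10 teal (fewer than 39), giving 39 + 39 + 32 + 3 + 10 + 39 = 162.
One more chip then forces some color to 40, so 162 + 1 = 163.

163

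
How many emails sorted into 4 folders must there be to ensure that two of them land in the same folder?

There are 4 folders acting as pigeonholes.
With 4 emails we could place one in each, avoiding any repeat.
One more forces some class to hold 2, so 4 + 1 = 5.

5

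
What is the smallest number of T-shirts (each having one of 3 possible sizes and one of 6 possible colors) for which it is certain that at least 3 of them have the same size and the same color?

37

There are 3 × 6 = 18 (size, color) combinations acting as pigeonholes.
With 18 × 2 = 36 T-shirts we could place exactly 2 in each, with no (size, color) pair reaching 3.
One more forces some (size, color) pair to hold 3, so 36 + 1 = 37.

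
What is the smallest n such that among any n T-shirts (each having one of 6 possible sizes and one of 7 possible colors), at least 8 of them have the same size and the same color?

There are 6 × 7 = 42 (size, color) combinations acting as pigeonholes.
With 42 × 7 = 294 T-shirts we could place exactly 7 in each, with no (size, color) pair reaching 8.
One more forces some (size, color) pair to hold 8, so 294 + 1 = 295.

295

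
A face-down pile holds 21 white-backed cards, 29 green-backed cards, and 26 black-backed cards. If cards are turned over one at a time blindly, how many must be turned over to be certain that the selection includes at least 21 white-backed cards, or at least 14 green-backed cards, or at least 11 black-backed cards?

The worst case stops just short of every target: 20 white-backed, 13 green-backed, 10 black-backed — 20 + 13 + 10 = 43 cards.
One more card must push some back color to its target, so 43 + 1 = 44.

44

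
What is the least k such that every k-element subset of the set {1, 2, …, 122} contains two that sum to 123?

62

Partition {1, …, 122} into 61 pairs: {1,122}, {2,121}, …, {61,62}.
Choosing 61 integers — say the integers 1 through 61 — takes one from each pair and avoids the property.
Choosing 62 forces two into the same pair by pigeonhole, and those sum to 123. So 62.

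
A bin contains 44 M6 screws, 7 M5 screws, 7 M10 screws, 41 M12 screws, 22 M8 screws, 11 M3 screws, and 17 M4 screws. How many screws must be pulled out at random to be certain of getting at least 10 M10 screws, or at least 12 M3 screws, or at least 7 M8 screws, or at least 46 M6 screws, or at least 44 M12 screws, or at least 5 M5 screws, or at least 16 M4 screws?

129

Each of the 7 sizes has its own threshold; avoid all of them simultaneously.
The worst case stops just short of every target: all 44 M6, 4 M5, all 7 M10, all 41 M12, 6 M8, 11 M3, 15 M4 — 44 + 4 + 7 + 41 + 6 + 11 + 15 = 128 screws.
One more screw must push some size to its target, so 128 + 1 = 129.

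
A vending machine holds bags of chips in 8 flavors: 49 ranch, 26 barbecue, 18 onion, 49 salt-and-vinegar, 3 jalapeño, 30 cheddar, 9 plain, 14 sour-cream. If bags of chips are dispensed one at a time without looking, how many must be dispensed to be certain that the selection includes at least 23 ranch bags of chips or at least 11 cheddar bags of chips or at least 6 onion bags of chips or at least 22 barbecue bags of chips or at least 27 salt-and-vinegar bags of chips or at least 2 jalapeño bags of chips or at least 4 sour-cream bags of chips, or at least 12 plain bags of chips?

The worst case stops just short of every target: 22 ranch, 21 barbecue, 5 onion, 26 salt-and-vinegar, 1 jalapeño, 10 cheddar, all 9 plain, 3 sour-cream — 22 + 21 + 5 + 26 + 1 + 10 + 9 + 3 = 97 bags of chips.
One more bag of chips must push some flavor to its target, so 97 + 1 = 98.

98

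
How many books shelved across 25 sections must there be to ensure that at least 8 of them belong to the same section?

176

There are 25 sections acting as pigeonholes.
With 25 × 7 = 175 books we could place exactly 7 in each, with no class reaching 8.
One more forces some class to hold 8, so 175 + 1 = 176.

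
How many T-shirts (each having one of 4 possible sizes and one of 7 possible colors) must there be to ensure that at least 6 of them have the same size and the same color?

141

There are 4 × 7 = 28 (size, color) combinations acting as pigeonholes.
With 28 × 5 = 140 T-shirts we could place exactly 5 in each, with no (size, color) pair reaching 6.
One more forces some (size, color) pair to hold 6, so 140 + 1 = 141.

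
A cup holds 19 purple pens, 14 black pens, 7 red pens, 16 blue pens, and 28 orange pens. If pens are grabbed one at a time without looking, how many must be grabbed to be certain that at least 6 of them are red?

To avoid red pens as long as possible, exhaust the other 4 ink colors first.
The worst case draws every non-red pen first: 19 + 14 + 16 + 28 = 77.
The next 6 draws are then forced to be red, giving 77 + 6 = 83.

83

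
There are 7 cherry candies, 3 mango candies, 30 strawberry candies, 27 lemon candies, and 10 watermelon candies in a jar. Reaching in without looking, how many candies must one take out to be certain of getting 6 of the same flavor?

24

In the worst case we take at most 5 of each flavor, but all 3 mango (fewer than 5), giving 5 + 3 + 5 + 5 + 5 = 23.
One more candy then forces some flavor to 6, so 23 + 1 = 24.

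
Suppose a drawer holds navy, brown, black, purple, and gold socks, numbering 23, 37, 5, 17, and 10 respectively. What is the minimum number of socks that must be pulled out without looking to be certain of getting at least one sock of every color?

88

The hardest color to obtain is black: we could draw every other sock first — 92 − 5 = 87 socks — without a single black one.
The next draw must be black, so 87 + 1 = 88.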